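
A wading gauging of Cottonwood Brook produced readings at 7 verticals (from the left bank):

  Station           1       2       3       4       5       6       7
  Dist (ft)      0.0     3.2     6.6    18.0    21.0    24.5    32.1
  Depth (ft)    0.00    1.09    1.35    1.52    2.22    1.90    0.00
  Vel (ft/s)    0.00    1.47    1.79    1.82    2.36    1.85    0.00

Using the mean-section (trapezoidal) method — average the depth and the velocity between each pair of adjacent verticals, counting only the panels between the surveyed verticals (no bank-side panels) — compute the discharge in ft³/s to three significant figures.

71.2 ft³/s

Panel 1-2: Δb = 3.2 ft, d̄ = (0.00+1.09)/2 = 0.545, v̄ = (0.00+1.47)/2 = 0.735 → q = 3.2×0.545×0.735 = 1.282 ft³/s
Panel 2-3: Δb = 3.4 ft, d̄ = (1.09+1.35)/2 = 1.22, v̄ = (1.47+1.79)/2 = 1.63 → q = 3.4×1.22×1.63 = 6.761 ft³/s
Panel 3-4: Δb = 11.4 ft, d̄ = (1.35+1.52)/2 = 1.435, v̄ = (1.79+1.82)/2 = 1.805 → q = 11.4×1.435×1.805 = 29.53 ft³/s
Panel 4-5: Δb = 3 ft, d̄ = (1.52+2.22)/2 = 1.87, v̄ = (1.82+2.36)/2 = 2.09 → q = 3×1.87×2.09 = 11.72 ft³/s
Panel 5-6: Δb = 3.5 ft, d̄ = (2.22+1.90)/2 = 2.06, v̄ = (2.36+1.85)/2 = 2.105 → q = 3.5×2.06×2.105 = 15.18 ft³/s
Panel 6-7: Δb = 7.6 ft, d̄ = (1.90+0.00)/2 = 0.95, v̄ = (1.85+0.00)/2 = 0.925 → q = 7.6×0.95×0.925 = 6.679 ft³/s
Q = Σ q = 71.15 ft³/s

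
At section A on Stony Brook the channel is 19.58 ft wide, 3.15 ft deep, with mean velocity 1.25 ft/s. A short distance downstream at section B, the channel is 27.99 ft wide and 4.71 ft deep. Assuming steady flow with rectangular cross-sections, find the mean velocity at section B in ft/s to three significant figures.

0.585 ft/s

Q = A₁V₁ = (19.58×3.15) × 1.25 = 77.10 ft³/s
A₂ = 27.99 × 4.71 = 131.8 ft²
V₂ = Q/A₂ = 77.10/131.8 = 0.5848 ft/s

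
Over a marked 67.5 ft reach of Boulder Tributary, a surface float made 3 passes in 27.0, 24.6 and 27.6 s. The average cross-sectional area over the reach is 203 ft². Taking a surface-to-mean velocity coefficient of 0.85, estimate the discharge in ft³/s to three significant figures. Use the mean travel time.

441 ft³/s

t̄ = (27.0 + 24.6 + 27.6) / 3 = 26.4 s
v_surface = L / t̄ = 67.5 / 26.4 = 2.557 ft/s
v_mean = 0.85 × 2.557 = 2.173 ft/s
Q = A × v_mean = 203 × 2.173 = 441.2 ft³/s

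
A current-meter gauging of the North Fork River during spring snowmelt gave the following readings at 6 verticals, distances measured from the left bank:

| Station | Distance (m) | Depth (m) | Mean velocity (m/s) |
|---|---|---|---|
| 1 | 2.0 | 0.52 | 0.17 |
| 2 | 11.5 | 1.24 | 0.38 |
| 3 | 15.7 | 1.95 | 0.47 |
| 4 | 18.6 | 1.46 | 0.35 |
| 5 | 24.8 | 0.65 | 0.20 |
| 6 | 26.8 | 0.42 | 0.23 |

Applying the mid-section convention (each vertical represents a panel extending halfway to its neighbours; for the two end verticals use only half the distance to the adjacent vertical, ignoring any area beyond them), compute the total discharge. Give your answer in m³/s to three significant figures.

w_1 = (11.5 − 2.0)/2 = 4.75 m; q_1 = 0.17 × 0.52 × 4.75 = 0.4199 m³/s
w_2 = (15.7 − 2.0)/2 = 6.85 m; q_2 = 0.38 × 1.24 × 6.85 = 3.228 m³/s
w_3 = (18.6 − 11.5)/2 = 3.55 m; q_3 = 0.47 × 1.95 × 3.55 = 3.254 m³/s
w_4 = (24.8 − 15.7)/2 = 4.55 m; q_4 = 0.35 × 1.46 × 4.55 = 2.325 m³/s
w_5 = (26.8 − 18.6)/2 = 4.1 m; q_5 = 0.20 × 0.65 × 4.1 = 0.5330 m³/s
w_6 = (26.8 − 24.8)/2 = 1 m; q_6 = 0.23 × 0.42 × 1 = 0.09660 m³/s
Q = Σ qᵢ = 9.856 m³/s

9.86 m³/s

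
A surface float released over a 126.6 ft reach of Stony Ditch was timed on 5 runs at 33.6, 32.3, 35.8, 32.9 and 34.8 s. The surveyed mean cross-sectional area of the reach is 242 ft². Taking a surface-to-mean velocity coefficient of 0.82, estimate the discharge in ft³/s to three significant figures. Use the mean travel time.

742 ft³/s

t̄ = (33.6 + 32.3 + 35.8 + 32.9 + 34.8) / 5 = 33.88 s
v_surface = L / t̄ = 126.6 / 33.88 = 3.737 ft/s
v_mean = 0.82 × 3.737 = 3.064 ft/s
Q = A × v_mean = 242 × 3.064 = 741.5 ft³/s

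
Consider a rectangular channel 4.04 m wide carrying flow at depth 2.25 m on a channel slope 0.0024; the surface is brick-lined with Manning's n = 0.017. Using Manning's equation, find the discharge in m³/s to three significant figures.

27.3 m³/s

A = b·y = 4.04 × 2.25 = 9.090 m²
P = b + 2y = 4.04 + 2×2.25 = 8.540 m
R = A/P = 9.090/8.540 = 1.064 m
Q = (1/n)·A·R^(2/3)·S^(1/2) = (1/0.017) × 9.090 × 1.064^(2/3) × 0.0024^(1/2) = 27.31 m³/s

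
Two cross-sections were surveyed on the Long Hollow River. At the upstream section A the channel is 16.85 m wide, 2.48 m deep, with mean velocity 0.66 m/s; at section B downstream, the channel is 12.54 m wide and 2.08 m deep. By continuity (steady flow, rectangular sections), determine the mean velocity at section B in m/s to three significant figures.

Q = A₁V₁ = (16.85×2.48) × 0.66 = 27.58 m³/s
A₂ = 12.54 × 2.08 = 26.08 m²
V₂ = Q/A₂ = 27.58/26.08 = 1.057 m/s

1.06 m/s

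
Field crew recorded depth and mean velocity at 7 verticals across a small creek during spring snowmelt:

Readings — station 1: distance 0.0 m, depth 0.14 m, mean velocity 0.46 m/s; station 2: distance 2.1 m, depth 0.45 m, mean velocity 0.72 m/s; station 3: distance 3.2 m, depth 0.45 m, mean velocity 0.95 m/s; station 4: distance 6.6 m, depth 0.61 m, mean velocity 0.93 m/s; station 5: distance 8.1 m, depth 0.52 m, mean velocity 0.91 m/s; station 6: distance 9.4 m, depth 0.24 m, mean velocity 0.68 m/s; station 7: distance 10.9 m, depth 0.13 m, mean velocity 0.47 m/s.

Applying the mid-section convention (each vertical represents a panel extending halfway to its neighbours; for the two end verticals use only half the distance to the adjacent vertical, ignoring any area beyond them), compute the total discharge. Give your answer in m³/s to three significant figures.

3.87 m³/s

w_1 = (2.1 − 0.0)/2 = 1.05 m; q_1 = 0.46 × 0.14 × 1.05 = 0.06762 m³/s
w_2 = (3.2 − 0.0)/2 = 1.6 m; q_2 = 0.72 × 0.45 × 1.6 = 0.5184 m³/s
w_3 = (6.6 − 2.1)/2 = 2.25 m; q_3 = 0.95 × 0.45 × 2.25 = 0.9619 m³/s
w_4 = (8.1 − 3.2)/2 = 2.45 m; q_4 = 0.93 × 0.61 × 2.45 = 1.390 m³/s
w_5 = (9.4 − 6.6)/2 = 1.4 m; q_5 = 0.91 × 0.52 × 1.4 = 0.6625 m³/s
w_6 = (10.9 − 8.1)/2 = 1.4 m; q_6 = 0.68 × 0.24 × 1.4 = 0.2285 m³/s
w_7 = (10.9 − 9.4)/2 = 0.75 m; q_7 = 0.47 × 0.13 × 0.75 = 0.04583 m³/s
Q = Σ qᵢ = 3.875 m³/s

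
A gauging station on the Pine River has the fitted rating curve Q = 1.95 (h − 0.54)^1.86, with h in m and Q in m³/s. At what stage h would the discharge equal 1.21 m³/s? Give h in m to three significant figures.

1.31 m

h − h₀ = (Q/C)^(1/b) = (1.21/1.95)^(1/1.86) = 0.7737 m
h = 0.54 + 0.7737 = 1.314 m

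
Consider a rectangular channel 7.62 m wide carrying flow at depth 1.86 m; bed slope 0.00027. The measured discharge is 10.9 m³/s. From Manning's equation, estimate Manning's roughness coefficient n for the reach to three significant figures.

0.0248

A = b·y = 7.62 × 1.86 = 14.17 m²
P = b + 2y = 7.62 + 2×1.86 = 11.34 m
R = A/P = 14.17/11.34 = 1.250 m
n = (1/Q)·A·R^(2/3)·S^(1/2) = (1/10.9) × 14.17 × 1.160 × 0.01643 = 0.02479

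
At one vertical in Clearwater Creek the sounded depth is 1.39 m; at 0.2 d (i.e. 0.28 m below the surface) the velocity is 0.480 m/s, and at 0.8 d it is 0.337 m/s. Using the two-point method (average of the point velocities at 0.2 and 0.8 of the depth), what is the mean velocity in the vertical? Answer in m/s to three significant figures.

v̄ = (0.480 + 0.337) / 2 = 0.4085 m/s

0.409 m/s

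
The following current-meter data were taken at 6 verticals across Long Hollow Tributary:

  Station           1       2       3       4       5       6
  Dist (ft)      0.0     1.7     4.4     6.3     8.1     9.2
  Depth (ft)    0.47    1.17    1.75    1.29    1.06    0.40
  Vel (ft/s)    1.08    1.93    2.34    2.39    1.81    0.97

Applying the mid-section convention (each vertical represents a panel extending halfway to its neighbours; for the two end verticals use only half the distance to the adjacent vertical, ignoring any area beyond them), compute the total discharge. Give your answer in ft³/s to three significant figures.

23.5 ft³/s

w_1 = (1.7 − 0.0)/2 = 0.85 ft; q_1 = 1.08 × 0.47 × 0.85 = 0.4315 ft³/s
w_2 = (4.4 − 0.0)/2 = 2.2 ft; q_2 = 1.93 × 1.17 × 2.2 = 4.968 ft³/s
w_3 = (6.3 − 1.7)/2 = 2.3 ft; q_3 = 2.34 × 1.75 × 2.3 = 9.419 ft³/s
w_4 = (8.1 − 4.4)/2 = 1.85 ft; q_4 = 2.39 × 1.29 × 1.85 = 5.704 ft³/s
w_5 = (9.2 − 6.3)/2 = 1.45 ft; q_5 = 1.81 × 1.06 × 1.45 = 2.782 ft³/s
w_6 = (9.2 − 8.1)/2 = 0.55 ft; q_6 = 0.97 × 0.40 × 0.55 = 0.2134 ft³/s
Q = Σ qᵢ = 23.52 ft³/s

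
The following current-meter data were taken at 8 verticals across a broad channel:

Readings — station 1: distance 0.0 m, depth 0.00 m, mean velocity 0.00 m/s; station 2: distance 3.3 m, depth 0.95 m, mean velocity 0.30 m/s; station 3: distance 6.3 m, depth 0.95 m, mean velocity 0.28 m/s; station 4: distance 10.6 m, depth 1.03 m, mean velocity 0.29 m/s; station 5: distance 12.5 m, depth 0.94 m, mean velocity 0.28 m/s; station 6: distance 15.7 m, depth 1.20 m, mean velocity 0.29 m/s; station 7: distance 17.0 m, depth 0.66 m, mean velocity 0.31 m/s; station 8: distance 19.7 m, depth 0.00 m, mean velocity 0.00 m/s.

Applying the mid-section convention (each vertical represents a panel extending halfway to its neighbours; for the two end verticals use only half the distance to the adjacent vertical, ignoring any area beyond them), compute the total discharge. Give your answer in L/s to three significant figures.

w_2 = (6.3 − 0.0)/2 = 3.15 m; q_2 = 0.30 × 0.95 × 3.15 = 0.8978 m³/s
w_3 = (10.6 − 3.3)/2 = 3.65 m; q_3 = 0.28 × 0.95 × 3.65 = 0.9709 m³/s
w_4 = (12.5 − 6.3)/2 = 3.1 m; q_4 = 0.29 × 1.03 × 3.1 = 0.9260 m³/s
w_5 = (15.7 − 10.6)/2 = 2.55 m; q_5 = 0.28 × 0.94 × 2.55 = 0.6712 m³/s
w_6 = (17.0 − 12.5)/2 = 2.25 m; q_6 = 0.29 × 1.20 × 2.25 = 0.7830 m³/s
w_7 = (19.7 − 15.7)/2 = 2 m; q_7 = 0.31 × 0.66 × 2 = 0.4092 m³/s
Stations 1, 8 contribute zero (depth or velocity is 0).
Q = Σ qᵢ = 4.658 m³/s
= 4.658 × 1000 = 4658 L/s

4660 L/s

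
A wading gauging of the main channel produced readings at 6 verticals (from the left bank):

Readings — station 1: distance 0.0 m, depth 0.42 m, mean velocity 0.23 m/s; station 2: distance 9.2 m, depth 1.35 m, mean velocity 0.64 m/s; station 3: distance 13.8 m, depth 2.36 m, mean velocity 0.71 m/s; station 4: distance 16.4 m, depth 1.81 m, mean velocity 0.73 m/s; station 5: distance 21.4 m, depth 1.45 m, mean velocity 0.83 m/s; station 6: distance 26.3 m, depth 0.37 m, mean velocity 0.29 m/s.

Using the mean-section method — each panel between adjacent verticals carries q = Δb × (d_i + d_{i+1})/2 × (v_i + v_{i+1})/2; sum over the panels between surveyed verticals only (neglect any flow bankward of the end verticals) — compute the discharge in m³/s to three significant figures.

22.1 m³/s

Panel 1-2: Δb = 9.2 m, d̄ = (0.42+1.35)/2 = 0.885, v̄ = (0.23+0.64)/2 = 0.435 → q = 9.2×0.885×0.435 = 3.542 m³/s
Panel 2-3: Δb = 4.6 m, d̄ = (1.35+2.36)/2 = 1.855, v̄ = (0.64+0.71)/2 = 0.675 → q = 4.6×1.855×0.675 = 5.760 m³/s
Panel 3-4: Δb = 2.6 m, d̄ = (2.36+1.81)/2 = 2.085, v̄ = (0.71+0.73)/2 = 0.72 → q = 2.6×2.085×0.72 = 3.903 m³/s
Panel 4-5: Δb = 5 m, d̄ = (1.81+1.45)/2 = 1.63, v̄ = (0.73+0.83)/2 = 0.78 → q = 5×1.63×0.78 = 6.357 m³/s
Panel 5-6: Δb = 4.9 m, d̄ = (1.45+0.37)/2 = 0.91, v̄ = (0.83+0.29)/2 = 0.56 → q = 4.9×0.91×0.56 = 2.497 m³/s
Q = Σ q = 22.06 m³/s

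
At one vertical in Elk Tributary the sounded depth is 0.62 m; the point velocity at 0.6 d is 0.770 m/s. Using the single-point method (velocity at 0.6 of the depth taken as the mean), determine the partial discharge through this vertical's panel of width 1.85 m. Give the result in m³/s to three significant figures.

v̄ = v₀.₆ = 0.770 m/s
q = v̄ × d × w = 0.7700 × 0.62 × 1.85 = 0.8832 m³/s

0.883 m³/s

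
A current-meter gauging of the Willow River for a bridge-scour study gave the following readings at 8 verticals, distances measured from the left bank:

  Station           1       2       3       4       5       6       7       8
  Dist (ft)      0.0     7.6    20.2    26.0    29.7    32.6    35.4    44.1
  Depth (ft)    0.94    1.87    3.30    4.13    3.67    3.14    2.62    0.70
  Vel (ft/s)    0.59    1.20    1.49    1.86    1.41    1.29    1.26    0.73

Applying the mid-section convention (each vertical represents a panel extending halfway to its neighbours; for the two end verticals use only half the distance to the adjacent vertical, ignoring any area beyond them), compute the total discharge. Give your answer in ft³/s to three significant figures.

w_1 = (7.6 − 0.0)/2 = 3.8 ft; q_1 = 0.59 × 0.94 × 3.8 = 2.107 ft³/s
w_2 = (20.2 − 0.0)/2 = 10.1 ft; q_2 = 1.20 × 1.87 × 10.1 = 22.66 ft³/s
w_3 = (26.0 − 7.6)/2 = 9.2 ft; q_3 = 1.49 × 3.30 × 9.2 = 45.24 ft³/s
w_4 = (29.7 − 20.2)/2 = 4.75 ft; q_4 = 1.86 × 4.13 × 4.75 = 36.49 ft³/s
w_5 = (32.6 − 26.0)/2 = 3.3 ft; q_5 = 1.41 × 3.67 × 3.3 = 17.08 ft³/s
w_6 = (35.4 − 29.7)/2 = 2.85 ft; q_6 = 1.29 × 3.14 × 2.85 = 11.54 ft³/s
w_7 = (44.1 − 32.6)/2 = 5.75 ft; q_7 = 1.26 × 2.62 × 5.75 = 18.98 ft³/s
w_8 = (44.1 − 35.4)/2 = 4.35 ft; q_8 = 0.73 × 0.70 × 4.35 = 2.223 ft³/s
Q = Σ qᵢ = 156.3 ft³/s

156 ft³/s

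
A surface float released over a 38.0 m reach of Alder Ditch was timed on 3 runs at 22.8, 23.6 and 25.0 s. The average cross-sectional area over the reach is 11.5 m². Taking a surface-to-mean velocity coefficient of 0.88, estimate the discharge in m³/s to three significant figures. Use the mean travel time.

16.2 m³/s

t̄ = (22.8 + 23.6 + 25.0) / 3 = 23.8 s
v_surface = L / t̄ = 38.0 / 23.8 = 1.597 m/s
v_mean = 0.88 × 1.597 = 1.405 m/s
Q = A × v_mean = 11.5 × 1.405 = 16.16 m³/s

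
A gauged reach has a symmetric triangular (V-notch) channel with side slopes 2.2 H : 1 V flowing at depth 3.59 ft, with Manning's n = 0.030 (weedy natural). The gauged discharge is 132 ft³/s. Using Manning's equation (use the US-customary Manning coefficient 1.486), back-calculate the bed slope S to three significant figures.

A = z·y² = 2.2×3.59² = 28.35 ft²
P = 2y√(1+z²) = 2×3.59×√(1+2.2²) = 17.35 ft
R = A/P = 28.35/17.35 = 1.634 ft
S = (Q·n / (1.486·A·R^(2/3)))² = (132×0.030 / (1.486×28.35×1.387))² = 0.004589

0.00459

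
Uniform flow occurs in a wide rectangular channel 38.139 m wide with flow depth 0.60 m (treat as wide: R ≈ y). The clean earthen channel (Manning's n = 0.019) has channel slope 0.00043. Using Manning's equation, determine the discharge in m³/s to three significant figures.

17.8 m³/s

A = b·y = 38.139 × 0.60 = 22.88 m²
Wide channel: R ≈ y = 0.60 m
Q = (1/n)·A·R^(2/3)·S^(1/2) = (1/0.019) × 22.88 × 0.6000^(2/3) × 0.00043^(1/2) = 17.77 m³/s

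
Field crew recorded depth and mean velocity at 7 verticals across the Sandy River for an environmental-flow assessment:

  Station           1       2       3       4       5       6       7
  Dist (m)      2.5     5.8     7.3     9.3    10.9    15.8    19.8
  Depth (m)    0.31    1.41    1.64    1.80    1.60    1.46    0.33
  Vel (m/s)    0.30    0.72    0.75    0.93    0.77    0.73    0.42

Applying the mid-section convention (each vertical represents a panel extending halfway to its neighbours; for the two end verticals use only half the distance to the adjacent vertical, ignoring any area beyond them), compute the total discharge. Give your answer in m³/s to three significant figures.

16.8 m³/s

w_1 = (5.8 − 2.5)/2 = 1.65 m; q_1 = 0.30 × 0.31 × 1.65 = 0.1535 m³/s
w_2 = (7.3 − 2.5)/2 = 2.4 m; q_2 = 0.72 × 1.41 × 2.4 = 2.436 m³/s
w_3 = (9.3 − 5.8)/2 = 1.75 m; q_3 = 0.75 × 1.64 × 1.75 = 2.153 m³/s
w_4 = (10.9 − 7.3)/2 = 1.8 m; q_4 = 0.93 × 1.80 × 1.8 = 3.013 m³/s
w_5 = (15.8 − 9.3)/2 = 3.25 m; q_5 = 0.77 × 1.60 × 3.25 = 4.004 m³/s
w_6 = (19.8 − 10.9)/2 = 4.45 m; q_6 = 0.73 × 1.46 × 4.45 = 4.743 m³/s
w_7 = (19.8 − 15.8)/2 = 2 m; q_7 = 0.42 × 0.33 × 2 = 0.2772 m³/s
Q = Σ qᵢ = 16.78 m³/s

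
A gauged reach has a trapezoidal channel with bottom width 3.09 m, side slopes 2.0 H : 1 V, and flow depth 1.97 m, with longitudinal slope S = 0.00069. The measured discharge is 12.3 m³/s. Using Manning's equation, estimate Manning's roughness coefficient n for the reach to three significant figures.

0.0327

A = (b + z·y)·y = (3.09 + 2.0×1.97)×1.97 = 13.85 m²
P = b + 2y√(1+z²) = 3.09 + 2×1.97×√(1+2.0²) = 11.90 m
R = A/P = 13.85/11.90 = 1.164 m
n = (1/Q)·A·R^(2/3)·S^(1/2) = (1/12.3) × 13.85 × 1.106 × 0.02627 = 0.03272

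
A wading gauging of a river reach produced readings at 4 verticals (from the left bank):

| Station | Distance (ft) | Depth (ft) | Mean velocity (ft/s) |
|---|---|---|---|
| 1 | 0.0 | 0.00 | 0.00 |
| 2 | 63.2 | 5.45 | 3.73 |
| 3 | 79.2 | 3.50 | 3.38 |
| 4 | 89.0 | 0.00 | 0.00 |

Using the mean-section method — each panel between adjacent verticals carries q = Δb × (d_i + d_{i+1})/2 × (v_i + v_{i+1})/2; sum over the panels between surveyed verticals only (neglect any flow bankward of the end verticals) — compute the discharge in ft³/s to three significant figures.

605 ft³/s

Panel 1-2: Δb = 63.2 ft, d̄ = (0.00+5.45)/2 = 2.725, v̄ = (0.00+3.73)/2 = 1.865 → q = 63.2×2.725×1.865 = 321.2 ft³/s
Panel 2-3: Δb = 16 ft, d̄ = (5.45+3.50)/2 = 4.475, v̄ = (3.73+3.38)/2 = 3.555 → q = 16×4.475×3.555 = 254.5 ft³/s
Panel 3-4: Δb = 9.8 ft, d̄ = (3.50+0.00)/2 = 1.75, v̄ = (3.38+0.00)/2 = 1.69 → q = 9.8×1.75×1.69 = 28.98 ft³/s
Q = Σ q = 604.7 ft³/s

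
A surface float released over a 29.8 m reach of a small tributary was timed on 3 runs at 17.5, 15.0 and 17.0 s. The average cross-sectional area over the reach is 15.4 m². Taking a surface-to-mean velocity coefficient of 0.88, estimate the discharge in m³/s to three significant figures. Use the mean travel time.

24.5 m³/s

t̄ = (17.5 + 15.0 + 17.0) / 3 = 16.5 s
v_surface = L / t̄ = 29.8 / 16.5 = 1.806 m/s
v_mean = 0.88 × 1.806 = 1.589 m/s
Q = A × v_mean = 15.4 × 1.589 = 24.48 m³/s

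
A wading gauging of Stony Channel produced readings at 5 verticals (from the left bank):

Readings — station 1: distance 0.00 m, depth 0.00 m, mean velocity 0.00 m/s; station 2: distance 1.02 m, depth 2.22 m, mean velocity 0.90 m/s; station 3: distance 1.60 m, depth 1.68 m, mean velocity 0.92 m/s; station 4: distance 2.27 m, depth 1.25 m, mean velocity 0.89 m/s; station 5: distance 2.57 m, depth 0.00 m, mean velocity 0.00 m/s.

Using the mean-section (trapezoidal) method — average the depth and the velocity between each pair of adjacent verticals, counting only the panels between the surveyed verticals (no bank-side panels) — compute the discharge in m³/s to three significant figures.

2.51 m³/s

Panel 1-2: Δb = 1.02 m, d̄ = (0.00+2.22)/2 = 1.11, v̄ = (0.00+0.90)/2 = 0.45 → q = 1.02×1.11×0.45 = 0.5095 m³/s
Panel 2-3: Δb = 0.58 m, d̄ = (2.22+1.68)/2 = 1.95, v̄ = (0.90+0.92)/2 = 0.91 → q = 0.58×1.95×0.91 = 1.029 m³/s
Panel 3-4: Δb = 0.67 m, d̄ = (1.68+1.25)/2 = 1.465, v̄ = (0.92+0.89)/2 = 0.905 → q = 0.67×1.465×0.905 = 0.8883 m³/s
Panel 4-5: Δb = 0.3 m, d̄ = (1.25+0.00)/2 = 0.625, v̄ = (0.89+0.00)/2 = 0.445 → q = 0.3×0.625×0.445 = 0.08344 m³/s
Q = Σ q = 2.510 m³/s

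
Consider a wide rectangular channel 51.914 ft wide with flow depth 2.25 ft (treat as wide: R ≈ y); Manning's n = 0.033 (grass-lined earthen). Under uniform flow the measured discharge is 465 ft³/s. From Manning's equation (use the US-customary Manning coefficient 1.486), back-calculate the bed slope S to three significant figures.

A = b·y = 51.914 × 2.25 = 116.8 ft²
Wide channel: R ≈ y = 2.25 ft
S = (Q·n / (1.486·A·R^(2/3)))² = (465×0.033 / (1.486×116.8×1.717))² = 0.002651

0.00265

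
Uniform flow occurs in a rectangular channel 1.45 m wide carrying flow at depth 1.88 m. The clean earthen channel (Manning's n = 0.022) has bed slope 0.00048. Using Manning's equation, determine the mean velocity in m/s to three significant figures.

A = b·y = 1.45 × 1.88 = 2.726 m²
P = b + 2y = 1.45 + 2×1.88 = 5.210 m
R = A/P = 2.726/5.210 = 0.5232 m
Q = (1/n)·A·R^(2/3)·S^(1/2) = (1/0.022) × 2.726 × 0.5232^(2/3) × 0.00048^(1/2) = 1.763 m³/s
V = Q/A = 1.763/2.726 = 0.6466 m/s

0.647 m/s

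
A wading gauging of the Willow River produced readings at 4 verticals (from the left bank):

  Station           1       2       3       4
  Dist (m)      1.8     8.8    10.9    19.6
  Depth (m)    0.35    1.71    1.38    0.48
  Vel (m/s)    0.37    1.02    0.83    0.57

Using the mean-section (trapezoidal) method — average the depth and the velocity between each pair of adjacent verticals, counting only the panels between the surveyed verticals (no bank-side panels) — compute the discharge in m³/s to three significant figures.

13.7 m³/s

Panel 1-2: Δb = 7 m, d̄ = (0.35+1.71)/2 = 1.03, v̄ = (0.37+1.02)/2 = 0.695 → q = 7×1.03×0.695 = 5.011 m³/s
Panel 2-3: Δb = 2.1 m, d̄ = (1.71+1.38)/2 = 1.545, v̄ = (1.02+0.83)/2 = 0.925 → q = 2.1×1.545×0.925 = 3.001 m³/s
Panel 3-4: Δb = 8.7 m, d̄ = (1.38+0.48)/2 = 0.93, v̄ = (0.83+0.57)/2 = 0.7 → q = 8.7×0.93×0.7 = 5.664 m³/s
Q = Σ q = 13.68 m³/s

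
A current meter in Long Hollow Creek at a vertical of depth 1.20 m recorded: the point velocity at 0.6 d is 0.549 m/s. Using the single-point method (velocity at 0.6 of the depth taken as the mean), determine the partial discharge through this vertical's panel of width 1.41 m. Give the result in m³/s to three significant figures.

v̄ = v₀.₆ = 0.549 m/s
q = v̄ × d × w = 0.5490 × 1.20 × 1.41 = 0.9289 m³/s

0.929 m³/s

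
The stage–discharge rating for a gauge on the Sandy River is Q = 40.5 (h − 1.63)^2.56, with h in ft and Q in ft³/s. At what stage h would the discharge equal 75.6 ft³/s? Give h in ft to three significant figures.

2.91 ft

h − h₀ = (Q/C)^(1/b) = (75.6/40.5)^(1/2.56) = 1.276 ft
h = 1.63 + 1.276 = 2.906 ft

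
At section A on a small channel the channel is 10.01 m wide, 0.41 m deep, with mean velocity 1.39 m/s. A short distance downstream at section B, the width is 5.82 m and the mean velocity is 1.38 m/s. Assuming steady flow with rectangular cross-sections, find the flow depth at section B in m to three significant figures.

0.710 m

Q = A₁V₁ = (10.01×0.41) × 1.39 = 5.705 m³/s
d₂ = Q/(b₂ V₂) = 5.705/(5.82×1.38) = 0.7103 m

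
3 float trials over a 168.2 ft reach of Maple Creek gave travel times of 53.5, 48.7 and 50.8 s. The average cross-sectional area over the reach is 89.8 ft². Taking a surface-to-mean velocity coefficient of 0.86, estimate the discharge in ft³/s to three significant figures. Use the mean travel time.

t̄ = (53.5 + 48.7 + 50.8) / 3 = 51 s
v_surface = L / t̄ = 168.2 / 51 = 3.298 ft/s
v_mean = 0.86 × 3.298 = 2.836 ft/s
Q = A × v_mean = 89.8 × 2.836 = 254.7 ft³/s

255 ft³/s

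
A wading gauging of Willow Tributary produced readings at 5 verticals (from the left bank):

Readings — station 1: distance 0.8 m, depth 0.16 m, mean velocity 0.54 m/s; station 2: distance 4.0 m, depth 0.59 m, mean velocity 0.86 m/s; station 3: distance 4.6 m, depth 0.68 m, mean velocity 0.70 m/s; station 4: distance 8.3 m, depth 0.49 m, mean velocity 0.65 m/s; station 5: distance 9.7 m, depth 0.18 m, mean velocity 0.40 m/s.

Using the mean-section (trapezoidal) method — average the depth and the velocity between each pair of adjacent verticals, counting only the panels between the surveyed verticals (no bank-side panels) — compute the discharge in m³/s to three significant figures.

Panel 1-2: Δb = 3.2 m, d̄ = (0.16+0.59)/2 = 0.375, v̄ = (0.54+0.86)/2 = 0.7 → q = 3.2×0.375×0.7 = 0.8400 m³/s
Panel 2-3: Δb = 0.6 m, d̄ = (0.59+0.68)/2 = 0.635, v̄ = (0.86+0.70)/2 = 0.78 → q = 0.6×0.635×0.78 = 0.2972 m³/s
Panel 3-4: Δb = 3.7 m, d̄ = (0.68+0.49)/2 = 0.585, v̄ = (0.70+0.65)/2 = 0.675 → q = 3.7×0.585×0.675 = 1.461 m³/s
Panel 4-5: Δb = 1.4 m, d̄ = (0.49+0.18)/2 = 0.335, v̄ = (0.65+0.40)/2 = 0.525 → q = 1.4×0.335×0.525 = 0.2462 m³/s
Q = Σ q = 2.844 m³/s

2.84 m³/s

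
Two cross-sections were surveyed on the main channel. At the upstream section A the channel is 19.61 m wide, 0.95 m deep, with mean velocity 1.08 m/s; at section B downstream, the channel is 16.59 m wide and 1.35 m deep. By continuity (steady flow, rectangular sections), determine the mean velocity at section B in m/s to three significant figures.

Q = A₁V₁ = (19.61×0.95) × 1.08 = 20.12 m³/s
A₂ = 16.59 × 1.35 = 22.40 m²
V₂ = Q/A₂ = 20.12/22.40 = 0.8983 m/s

0.898 m/s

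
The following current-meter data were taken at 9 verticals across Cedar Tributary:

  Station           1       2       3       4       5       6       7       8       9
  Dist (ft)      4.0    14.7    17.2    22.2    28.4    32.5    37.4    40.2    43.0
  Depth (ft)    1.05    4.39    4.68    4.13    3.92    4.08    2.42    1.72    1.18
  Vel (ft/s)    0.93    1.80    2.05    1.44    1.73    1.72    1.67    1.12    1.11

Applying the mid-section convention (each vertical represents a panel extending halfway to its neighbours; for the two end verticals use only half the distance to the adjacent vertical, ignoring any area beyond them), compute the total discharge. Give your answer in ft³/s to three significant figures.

w_1 = (14.7 − 4.0)/2 = 5.35 ft; q_1 = 0.93 × 1.05 × 5.35 = 5.224 ft³/s
w_2 = (17.2 − 4.0)/2 = 6.6 ft; q_2 = 1.80 × 4.39 × 6.6 = 52.15 ft³/s
w_3 = (22.2 − 14.7)/2 = 3.75 ft; q_3 = 2.05 × 4.68 × 3.75 = 35.98 ft³/s
w_4 = (28.4 − 17.2)/2 = 5.6 ft; q_4 = 1.44 × 4.13 × 5.6 = 33.30 ft³/s
w_5 = (32.5 − 22.2)/2 = 5.15 ft; q_5 = 1.73 × 3.92 × 5.15 = 34.93 ft³/s
w_6 = (37.4 − 28.4)/2 = 4.5 ft; q_6 = 1.72 × 4.08 × 4.5 = 31.58 ft³/s
w_7 = (40.2 − 32.5)/2 = 3.85 ft; q_7 = 1.67 × 2.42 × 3.85 = 15.56 ft³/s
w_8 = (43.0 − 37.4)/2 = 2.8 ft; q_8 = 1.12 × 1.72 × 2.8 = 5.394 ft³/s
w_9 = (43.0 − 40.2)/2 = 1.4 ft; q_9 = 1.11 × 1.18 × 1.4 = 1.834 ft³/s
Q = Σ qᵢ = 216.0 ft³/s

216 ft³/s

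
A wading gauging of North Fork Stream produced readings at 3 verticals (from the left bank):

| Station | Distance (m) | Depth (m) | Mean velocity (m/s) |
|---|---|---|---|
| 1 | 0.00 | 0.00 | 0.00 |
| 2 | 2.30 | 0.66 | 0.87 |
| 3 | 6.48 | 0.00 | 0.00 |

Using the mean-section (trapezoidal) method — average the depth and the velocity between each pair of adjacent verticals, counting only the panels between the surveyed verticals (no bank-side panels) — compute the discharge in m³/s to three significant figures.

Panel 1-2: Δb = 2.3 m, d̄ = (0.00+0.66)/2 = 0.33, v̄ = (0.00+0.87)/2 = 0.435 → q = 2.3×0.33×0.435 = 0.3302 m³/s
Panel 2-3: Δb = 4.18 m, d̄ = (0.66+0.00)/2 = 0.33, v̄ = (0.87+0.00)/2 = 0.435 → q = 4.18×0.33×0.435 = 0.6000 m³/s
Q = Σ q = 0.9302 m³/s

0.930 m³/s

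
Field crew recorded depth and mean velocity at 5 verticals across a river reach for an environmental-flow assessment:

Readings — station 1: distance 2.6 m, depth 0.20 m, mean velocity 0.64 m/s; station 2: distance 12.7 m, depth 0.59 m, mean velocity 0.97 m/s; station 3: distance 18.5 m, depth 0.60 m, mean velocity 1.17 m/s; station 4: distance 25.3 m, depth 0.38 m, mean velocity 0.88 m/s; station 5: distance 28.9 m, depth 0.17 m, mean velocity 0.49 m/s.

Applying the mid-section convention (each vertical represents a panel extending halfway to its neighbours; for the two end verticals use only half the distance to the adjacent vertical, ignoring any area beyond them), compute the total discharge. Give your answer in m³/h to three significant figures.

41400 m³/h

w_1 = (12.7 − 2.6)/2 = 5.05 m; q_1 = 0.64 × 0.20 × 5.05 = 0.6464 m³/s
w_2 = (18.5 − 2.6)/2 = 7.95 m; q_2 = 0.97 × 0.59 × 7.95 = 4.550 m³/s
w_3 = (25.3 − 12.7)/2 = 6.3 m; q_3 = 1.17 × 0.60 × 6.3 = 4.423 m³/s
w_4 = (28.9 − 18.5)/2 = 5.2 m; q_4 = 0.88 × 0.38 × 5.2 = 1.739 m³/s
w_5 = (28.9 − 25.3)/2 = 1.8 m; q_5 = 0.49 × 0.17 × 1.8 = 0.1499 m³/s
Q = Σ qᵢ = 11.51 m³/s
= 11.51 × 3600 = 41430 m³/h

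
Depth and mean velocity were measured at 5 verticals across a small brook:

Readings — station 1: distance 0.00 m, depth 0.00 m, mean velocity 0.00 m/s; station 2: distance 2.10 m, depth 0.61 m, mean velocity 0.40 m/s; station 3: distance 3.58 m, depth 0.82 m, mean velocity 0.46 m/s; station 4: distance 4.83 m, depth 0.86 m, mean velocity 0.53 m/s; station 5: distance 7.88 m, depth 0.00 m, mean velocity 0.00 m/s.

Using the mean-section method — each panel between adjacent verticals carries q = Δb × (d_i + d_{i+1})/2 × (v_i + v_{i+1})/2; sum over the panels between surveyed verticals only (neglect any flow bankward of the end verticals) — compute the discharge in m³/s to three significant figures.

1.45 m³/s

Panel 1-2: Δb = 2.1 m, d̄ = (0.00+0.61)/2 = 0.305, v̄ = (0.00+0.40)/2 = 0.2 → q = 2.1×0.305×0.2 = 0.1281 m³/s
Panel 2-3: Δb = 1.48 m, d̄ = (0.61+0.82)/2 = 0.715, v̄ = (0.40+0.46)/2 = 0.43 → q = 1.48×0.715×0.43 = 0.4550 m³/s
Panel 3-4: Δb = 1.25 m, d̄ = (0.82+0.86)/2 = 0.84, v̄ = (0.46+0.53)/2 = 0.495 → q = 1.25×0.84×0.495 = 0.5198 m³/s
Panel 4-5: Δb = 3.05 m, d̄ = (0.86+0.00)/2 = 0.43, v̄ = (0.53+0.00)/2 = 0.265 → q = 3.05×0.43×0.265 = 0.3475 m³/s
Q = Σ q = 1.450 m³/s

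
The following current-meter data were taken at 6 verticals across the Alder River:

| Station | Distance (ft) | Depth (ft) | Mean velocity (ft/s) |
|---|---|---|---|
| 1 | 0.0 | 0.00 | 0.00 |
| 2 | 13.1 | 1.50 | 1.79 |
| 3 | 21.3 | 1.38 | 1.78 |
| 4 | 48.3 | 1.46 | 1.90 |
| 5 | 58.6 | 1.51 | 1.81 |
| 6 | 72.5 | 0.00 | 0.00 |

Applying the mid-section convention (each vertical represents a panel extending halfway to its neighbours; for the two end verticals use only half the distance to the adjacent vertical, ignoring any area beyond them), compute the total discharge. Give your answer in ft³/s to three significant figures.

157 ft³/s

w_2 = (21.3 − 0.0)/2 = 10.65 ft; q_2 = 1.79 × 1.50 × 10.65 = 28.60 ft³/s
w_3 = (48.3 − 13.1)/2 = 17.6 ft; q_3 = 1.78 × 1.38 × 17.6 = 43.23 ft³/s
w_4 = (58.6 − 21.3)/2 = 18.65 ft; q_4 = 1.90 × 1.46 × 18.65 = 51.74 ft³/s
w_5 = (72.5 − 48.3)/2 = 12.1 ft; q_5 = 1.81 × 1.51 × 12.1 = 33.07 ft³/s
Stations 1, 6 contribute zero (depth or velocity is 0).
Q = Σ qᵢ = 156.6 ft³/s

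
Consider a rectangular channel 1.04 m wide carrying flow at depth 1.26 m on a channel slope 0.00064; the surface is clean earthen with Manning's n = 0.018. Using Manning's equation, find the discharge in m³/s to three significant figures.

0.946 m³/s

A = b·y = 1.04 × 1.26 = 1.310 m²
P = b + 2y = 1.04 + 2×1.26 = 3.560 m
R = A/P = 1.310/3.560 = 0.3681 m
Q = (1/n)·A·R^(2/3)·S^(1/2) = (1/0.018) × 1.310 × 0.3681^(2/3) × 0.00064^(1/2) = 0.9459 m³/s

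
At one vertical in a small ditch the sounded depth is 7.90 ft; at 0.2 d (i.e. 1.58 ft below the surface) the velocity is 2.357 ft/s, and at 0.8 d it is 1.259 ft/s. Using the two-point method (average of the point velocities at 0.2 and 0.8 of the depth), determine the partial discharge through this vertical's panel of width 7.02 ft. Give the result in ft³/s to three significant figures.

100 ft³/s

v̄ = (2.357 + 1.259) / 2 = 1.808 ft/s
q = v̄ × d × w = 1.808 × 7.90 × 7.02 = 100.3 ft³/s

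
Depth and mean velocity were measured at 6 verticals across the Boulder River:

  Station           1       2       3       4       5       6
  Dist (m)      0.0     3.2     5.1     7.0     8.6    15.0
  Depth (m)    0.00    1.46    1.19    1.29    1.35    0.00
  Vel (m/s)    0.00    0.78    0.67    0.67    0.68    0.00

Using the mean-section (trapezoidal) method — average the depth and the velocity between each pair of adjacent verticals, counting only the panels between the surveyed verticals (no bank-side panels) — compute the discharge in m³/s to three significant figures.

Panel 1-2: Δb = 3.2 m, d̄ = (0.00+1.46)/2 = 0.73, v̄ = (0.00+0.78)/2 = 0.39 → q = 3.2×0.73×0.39 = 0.9110 m³/s
Panel 2-3: Δb = 1.9 m, d̄ = (1.46+1.19)/2 = 1.325, v̄ = (0.78+0.67)/2 = 0.725 → q = 1.9×1.325×0.725 = 1.825 m³/s
Panel 3-4: Δb = 1.9 m, d̄ = (1.19+1.29)/2 = 1.24, v̄ = (0.67+0.67)/2 = 0.67 → q = 1.9×1.24×0.67 = 1.579 m³/s
Panel 4-5: Δb = 1.6 m, d̄ = (1.29+1.35)/2 = 1.32, v̄ = (0.67+0.68)/2 = 0.675 → q = 1.6×1.32×0.675 = 1.426 m³/s
Panel 5-6: Δb = 6.4 m, d̄ = (1.35+0.00)/2 = 0.675, v̄ = (0.68+0.00)/2 = 0.34 → q = 6.4×0.675×0.34 = 1.469 m³/s
Q = Σ q = 7.209 m³/s

7.21 m³/s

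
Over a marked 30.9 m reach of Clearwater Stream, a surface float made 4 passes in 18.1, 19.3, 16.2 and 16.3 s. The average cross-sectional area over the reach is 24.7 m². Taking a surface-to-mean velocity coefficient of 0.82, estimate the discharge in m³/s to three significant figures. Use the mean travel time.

t̄ = (18.1 + 19.3 + 16.2 + 16.3) / 4 = 17.475 s
v_surface = L / t̄ = 30.9 / 17.475 = 1.768 m/s
v_mean = 0.82 × 1.768 = 1.450 m/s
Q = A × v_mean = 24.7 × 1.450 = 35.81 m³/s

35.8 m³/s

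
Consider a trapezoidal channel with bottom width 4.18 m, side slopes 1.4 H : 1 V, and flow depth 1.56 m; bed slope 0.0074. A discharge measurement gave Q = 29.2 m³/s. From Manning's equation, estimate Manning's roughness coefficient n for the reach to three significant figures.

0.0300

A = (b + z·y)·y = (4.18 + 1.4×1.56)×1.56 = 9.928 m²
P = b + 2y√(1+z²) = 4.18 + 2×1.56×√(1+1.4²) = 9.548 m
R = A/P = 9.928/9.548 = 1.040 m
n = (1/Q)·A·R^(2/3)·S^(1/2) = (1/29.2) × 9.928 × 1.026 × 0.08602 = 0.03002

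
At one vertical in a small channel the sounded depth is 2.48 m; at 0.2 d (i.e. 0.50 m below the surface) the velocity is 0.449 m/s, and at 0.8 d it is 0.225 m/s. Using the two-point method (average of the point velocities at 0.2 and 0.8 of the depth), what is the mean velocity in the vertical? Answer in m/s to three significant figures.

0.337 m/s

v̄ = (0.449 + 0.225) / 2 = 0.3370 m/s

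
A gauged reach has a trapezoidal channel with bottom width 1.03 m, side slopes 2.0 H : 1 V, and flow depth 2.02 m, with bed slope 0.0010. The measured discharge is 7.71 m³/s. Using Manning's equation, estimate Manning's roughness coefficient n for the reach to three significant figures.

0.0425

A = (b + z·y)·y = (1.03 + 2.0×2.02)×2.02 = 10.24 m²
P = b + 2y√(1+z²) = 1.03 + 2×2.02×√(1+2.0²) = 10.06 m
R = A/P = 10.24/10.06 = 1.018 m
n = (1/Q)·A·R^(2/3)·S^(1/2) = (1/7.71) × 10.24 × 1.012 × 0.03162 = 0.04250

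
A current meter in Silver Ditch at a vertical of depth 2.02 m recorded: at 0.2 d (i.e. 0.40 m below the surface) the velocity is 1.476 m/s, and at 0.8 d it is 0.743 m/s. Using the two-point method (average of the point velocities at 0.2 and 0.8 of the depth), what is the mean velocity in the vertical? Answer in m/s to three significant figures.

v̄ = (1.476 + 0.743) / 2 = 1.110 m/s

1.11 m/s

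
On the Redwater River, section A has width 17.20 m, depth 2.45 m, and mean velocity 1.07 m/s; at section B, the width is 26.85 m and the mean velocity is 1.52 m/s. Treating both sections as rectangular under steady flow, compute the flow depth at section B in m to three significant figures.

1.10 m

Q = A₁V₁ = (17.20×2.45) × 1.07 = 45.09 m³/s
d₂ = Q/(b₂ V₂) = 45.09/(26.85×1.52) = 1.105 m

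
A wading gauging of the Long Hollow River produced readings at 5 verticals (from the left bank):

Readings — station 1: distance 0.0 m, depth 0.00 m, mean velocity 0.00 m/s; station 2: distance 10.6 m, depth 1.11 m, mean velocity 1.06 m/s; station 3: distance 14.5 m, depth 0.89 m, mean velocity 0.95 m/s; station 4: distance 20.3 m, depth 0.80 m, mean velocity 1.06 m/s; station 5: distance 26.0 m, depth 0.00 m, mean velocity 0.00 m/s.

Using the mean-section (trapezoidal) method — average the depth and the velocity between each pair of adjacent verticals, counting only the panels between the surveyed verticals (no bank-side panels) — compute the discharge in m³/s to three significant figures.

Panel 1-2: Δb = 10.6 m, d̄ = (0.00+1.11)/2 = 0.555, v̄ = (0.00+1.06)/2 = 0.53 → q = 10.6×0.555×0.53 = 3.118 m³/s
Panel 2-3: Δb = 3.9 m, d̄ = (1.11+0.89)/2 = 1, v̄ = (1.06+0.95)/2 = 1.005 → q = 3.9×1×1.005 = 3.920 m³/s
Panel 3-4: Δb = 5.8 m, d̄ = (0.89+0.80)/2 = 0.845, v̄ = (0.95+1.06)/2 = 1.005 → q = 5.8×0.845×1.005 = 4.926 m³/s
Panel 4-5: Δb = 5.7 m, d̄ = (0.80+0.00)/2 = 0.4, v̄ = (1.06+0.00)/2 = 0.53 → q = 5.7×0.4×0.53 = 1.208 m³/s
Q = Σ q = 13.17 m³/s

13.2 m³/s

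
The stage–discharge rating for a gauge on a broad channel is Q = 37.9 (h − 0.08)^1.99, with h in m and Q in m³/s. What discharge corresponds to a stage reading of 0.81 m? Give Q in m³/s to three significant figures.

20.3 m³/s

Q = 37.9 × (0.81 − 0.08)^1.99 = 37.9 × 0.73^1.99 = 20.26 m³/s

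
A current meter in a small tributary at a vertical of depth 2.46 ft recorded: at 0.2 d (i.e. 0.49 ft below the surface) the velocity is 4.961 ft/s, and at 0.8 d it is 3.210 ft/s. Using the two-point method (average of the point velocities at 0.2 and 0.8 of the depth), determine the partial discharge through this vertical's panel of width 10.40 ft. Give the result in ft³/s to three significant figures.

105 ft³/s

v̄ = (4.961 + 3.210) / 2 = 4.086 ft/s
q = v̄ × d × w = 4.086 × 2.46 × 10.40 = 104.5 ft³/s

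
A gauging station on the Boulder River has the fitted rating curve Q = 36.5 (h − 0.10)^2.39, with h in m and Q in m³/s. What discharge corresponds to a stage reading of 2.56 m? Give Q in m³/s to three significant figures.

Q = 36.5 × (2.56 − 0.10)^2.39 = 36.5 × 2.46^2.39 = 313.8 m³/s

314 m³/s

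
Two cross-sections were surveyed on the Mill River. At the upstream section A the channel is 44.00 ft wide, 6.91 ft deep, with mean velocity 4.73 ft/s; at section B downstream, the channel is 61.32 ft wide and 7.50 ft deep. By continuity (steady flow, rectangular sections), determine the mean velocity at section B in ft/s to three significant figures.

Q = A₁V₁ = (44.00×6.91) × 4.73 = 1438 ft³/s
A₂ = 61.32 × 7.50 = 459.9 ft²
V₂ = Q/A₂ = 1438/459.9 = 3.127 ft/s

3.13 ft/s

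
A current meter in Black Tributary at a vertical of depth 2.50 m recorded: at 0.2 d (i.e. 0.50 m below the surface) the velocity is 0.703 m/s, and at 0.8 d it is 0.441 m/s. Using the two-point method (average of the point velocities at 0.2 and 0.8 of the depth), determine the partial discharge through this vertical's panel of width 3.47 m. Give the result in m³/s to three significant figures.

4.96 m³/s

v̄ = (0.703 + 0.441) / 2 = 0.5720 m/s
q = v̄ × d × w = 0.5720 × 2.50 × 3.47 = 4.962 m³/s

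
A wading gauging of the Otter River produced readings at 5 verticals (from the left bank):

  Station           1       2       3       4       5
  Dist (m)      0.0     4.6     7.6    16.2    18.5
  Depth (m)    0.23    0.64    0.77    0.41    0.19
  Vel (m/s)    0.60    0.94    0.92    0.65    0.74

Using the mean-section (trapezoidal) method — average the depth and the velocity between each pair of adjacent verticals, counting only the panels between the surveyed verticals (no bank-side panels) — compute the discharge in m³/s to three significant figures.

Panel 1-2: Δb = 4.6 m, d̄ = (0.23+0.64)/2 = 0.435, v̄ = (0.60+0.94)/2 = 0.77 → q = 4.6×0.435×0.77 = 1.541 m³/s
Panel 2-3: Δb = 3 m, d̄ = (0.64+0.77)/2 = 0.705, v̄ = (0.94+0.92)/2 = 0.93 → q = 3×0.705×0.93 = 1.967 m³/s
Panel 3-4: Δb = 8.6 m, d̄ = (0.77+0.41)/2 = 0.59, v̄ = (0.92+0.65)/2 = 0.785 → q = 8.6×0.59×0.785 = 3.983 m³/s
Panel 4-5: Δb = 2.3 m, d̄ = (0.41+0.19)/2 = 0.3, v̄ = (0.65+0.74)/2 = 0.695 → q = 2.3×0.3×0.695 = 0.4796 m³/s
Q = Σ q = 7.970 m³/s

7.97 m³/s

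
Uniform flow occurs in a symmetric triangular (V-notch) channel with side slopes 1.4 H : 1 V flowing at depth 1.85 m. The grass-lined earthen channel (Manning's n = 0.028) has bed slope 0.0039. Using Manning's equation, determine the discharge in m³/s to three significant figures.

A = z·y² = 1.4×1.85² = 4.792 m²
P = 2y√(1+z²) = 2×1.85×√(1+1.4²) = 6.366 m
R = A/P = 4.792/6.366 = 0.7527 m
Q = (1/n)·A·R^(2/3)·S^(1/2) = (1/0.028) × 4.792 × 0.7527^(2/3) × 0.0039^(1/2) = 8.843 m³/s

8.84 m³/s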